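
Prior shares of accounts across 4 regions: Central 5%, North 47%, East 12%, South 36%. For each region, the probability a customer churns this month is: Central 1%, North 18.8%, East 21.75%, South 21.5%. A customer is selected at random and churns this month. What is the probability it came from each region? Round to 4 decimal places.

Central 0.0026, North 0.4593, East 0.1357, South 0.4024

Unnormalized posteriors (prior × likelihood):
  Central: 0.05 × 0.01 = 0.0005
  North: 0.47 × 0.188 = 0.08836
  East: 0.12 × 0.2175 = 0.0261
  South: 0.36 × 0.215 = 0.0774
Normalizing constant = 0.19236.
P(Central | churn) = 0.0005/0.19236 ≈ 0.0026
P(North | churn) = 0.08836/0.19236 ≈ 0.4593
P(East | churn) = 0.0261/0.19236 ≈ 0.1357
P(South | churn) = 0.0774/0.19236 ≈ 0.4024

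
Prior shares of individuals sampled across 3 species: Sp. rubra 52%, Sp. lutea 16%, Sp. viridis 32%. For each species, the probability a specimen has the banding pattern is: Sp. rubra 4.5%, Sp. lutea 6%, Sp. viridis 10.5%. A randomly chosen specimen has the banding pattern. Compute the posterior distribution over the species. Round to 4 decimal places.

Unnormalized posteriors (prior × likelihood):
  Sp. rubra: 0.52 × 0.045 = 0.0234
  Sp. lutea: 0.16 × 0.06 = 0.0096
  Sp. viridis: 0.32 × 0.105 = 0.0336
Normalizing constant = 0.0666.
P(Sp. rubra | banded) = 0.0234/0.0666 ≈ 0.3514
P(Sp. lutea | banded) = 0.0096/0.0666 ≈ 0.1441
P(Sp. viridis | banded) = 0.0336/0.0666 ≈ 0.5045

Sp. rubra 0.3514, Sp. lutea 0.1441, Sp. viridis 0.5045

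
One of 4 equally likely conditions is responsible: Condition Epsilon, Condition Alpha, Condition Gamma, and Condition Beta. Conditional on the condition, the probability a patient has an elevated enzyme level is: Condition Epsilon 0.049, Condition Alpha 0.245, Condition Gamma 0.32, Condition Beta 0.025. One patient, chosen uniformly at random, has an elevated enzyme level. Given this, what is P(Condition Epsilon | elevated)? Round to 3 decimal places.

0.077

With a uniform prior (1/4 each), posterior ∝ likelihood:
  Condition Epsilon: 0.049
  Condition Alpha: 0.245
  Condition Gamma: 0.32
  Condition Beta: 0.025
Sum = 0.639.
P(Condition Epsilon | evidence) = 0.049 / 0.639 ≈ 0.077.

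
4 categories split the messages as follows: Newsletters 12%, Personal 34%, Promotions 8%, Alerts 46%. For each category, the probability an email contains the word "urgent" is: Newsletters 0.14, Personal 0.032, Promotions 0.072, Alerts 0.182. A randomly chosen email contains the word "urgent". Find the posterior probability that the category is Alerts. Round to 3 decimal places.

0.715

Unnormalized posteriors (prior × likelihood):
  Newsletters: 0.12 × 0.14 = 0.0168
  Personal: 0.34 × 0.032 = 0.01088
  Promotions: 0.08 × 0.072 = 0.00576
  Alerts: 0.46 × 0.182 = 0.08372
Normalizing constant = 0.11716.
P(Alerts | evidence) = 0.08372 / 0.11716 ≈ 0.715.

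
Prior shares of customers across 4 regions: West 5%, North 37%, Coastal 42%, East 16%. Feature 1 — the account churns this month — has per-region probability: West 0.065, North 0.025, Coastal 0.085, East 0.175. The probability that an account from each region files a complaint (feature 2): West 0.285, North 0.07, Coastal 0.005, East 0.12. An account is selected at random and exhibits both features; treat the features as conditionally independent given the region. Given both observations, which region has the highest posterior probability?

East

Compute prior × likelihood for every hypothesis:
  West: 0.05 × 0.065 × 0.285 = 0.00092625
  North: 0.37 × 0.025 × 0.07 = 0.0006475
  Coastal: 0.42 × 0.085 × 0.005 = 0.0001785
  East: 0.16 × 0.175 × 0.12 = 0.00336
Normalizing constant = 0.00511225.
Largest term belongs to East, so East is most probable.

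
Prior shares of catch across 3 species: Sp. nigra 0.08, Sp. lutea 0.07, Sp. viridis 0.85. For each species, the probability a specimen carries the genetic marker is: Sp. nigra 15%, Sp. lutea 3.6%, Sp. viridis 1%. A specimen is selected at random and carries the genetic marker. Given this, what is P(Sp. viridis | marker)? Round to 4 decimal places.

0.3692

Unnormalized posteriors (prior × likelihood):
  Sp. nigra: 0.08 × 0.15 = 0.012
  Sp. lutea: 0.07 × 0.036 = 0.00252
  Sp. viridis: 0.85 × 0.01 = 0.0085
Total = 0.02302.
P(Sp. viridis | evidence) = 0.0085 / 0.02302 ≈ 0.3692.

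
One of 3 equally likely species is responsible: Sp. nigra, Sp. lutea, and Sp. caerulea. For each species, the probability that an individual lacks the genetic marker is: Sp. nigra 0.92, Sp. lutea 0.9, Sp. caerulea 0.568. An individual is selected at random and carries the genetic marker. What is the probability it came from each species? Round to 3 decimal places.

Sp. nigra 0.131, Sp. lutea 0.163, Sp. caerulea 0.706

Taking complements, P(marker | each) = Sp. nigra 0.08, Sp. lutea 0.1, Sp. caerulea 0.432.
With a uniform prior (1/3 each), posterior ∝ likelihood:
  Sp. nigra: 0.08
  Sp. lutea: 0.1
  Sp. caerulea: 0.432
Sum = 0.612.
P(Sp. nigra | marker) = 0.08/0.612 ≈ 0.131
P(Sp. lutea | marker) = 0.1/0.612 ≈ 0.163
P(Sp. caerulea | marker) = 0.432/0.612 ≈ 0.706
(Check: 0.131+0.163+0.706 = 1.000.)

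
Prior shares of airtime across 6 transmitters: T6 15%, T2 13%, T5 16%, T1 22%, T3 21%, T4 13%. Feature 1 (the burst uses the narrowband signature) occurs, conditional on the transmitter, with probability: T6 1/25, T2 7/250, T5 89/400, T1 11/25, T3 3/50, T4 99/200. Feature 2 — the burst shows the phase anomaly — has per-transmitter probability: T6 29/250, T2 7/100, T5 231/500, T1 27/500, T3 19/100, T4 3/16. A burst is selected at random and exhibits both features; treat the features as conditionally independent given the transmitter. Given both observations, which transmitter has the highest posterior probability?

T5

Unnormalized posteriors (prior × likelihood):
  T6: 0.15 × 0.04 × 0.116 = 0.000696
  T2: 0.13 × 0.028 × 0.07 = 0.0002548
  T5: 0.16 × 0.2225 × 0.462 = 0.0164472
  T1: 0.22 × 0.44 × 0.054 = 0.0052272
  T3: 0.21 × 0.06 × 0.19 = 0.002394
  T4: 0.13 × 0.495 × 0.1875 = 0.012065625
Normalizing constant = 0.037084825.
Largest term belongs to T5, so T5 is most probable.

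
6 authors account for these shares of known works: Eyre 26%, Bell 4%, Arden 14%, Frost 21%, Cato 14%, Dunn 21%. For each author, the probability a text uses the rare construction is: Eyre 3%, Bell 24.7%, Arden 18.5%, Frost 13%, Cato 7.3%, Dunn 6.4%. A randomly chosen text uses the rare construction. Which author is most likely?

Frost

Unnormalized posteriors (prior × likelihood):
  Eyre: 0.26 × 0.03 = 0.0078
  Bell: 0.04 × 0.247 = 0.00988
  Arden: 0.14 × 0.185 = 0.0259
  Frost: 0.21 × 0.13 = 0.0273
  Cato: 0.14 × 0.073 = 0.01022
  Dunn: 0.21 × 0.064 = 0.01344
Normalizing constant = 0.09454.
Largest term belongs to Frost, so Frost is most probable.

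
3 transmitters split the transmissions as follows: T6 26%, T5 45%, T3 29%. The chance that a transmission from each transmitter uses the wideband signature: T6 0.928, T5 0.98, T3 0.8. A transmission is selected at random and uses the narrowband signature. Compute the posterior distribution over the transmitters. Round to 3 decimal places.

T6 0.218, T5 0.105, T3 0.677

Taking complements, P(narrowband | each) = T6 0.072, T5 0.02, T3 0.2.
Prior × likelihood for each hypothesis:
  T6: 0.26 × 0.072 = 0.01872
  T5: 0.45 × 0.02 = 0.009
  T3: 0.29 × 0.2 = 0.058
Normalizing constant = 0.08572.
P(T6 | narrowband) = 0.01872/0.08572 ≈ 0.218
P(T5 | narrowband) = 0.009/0.08572 ≈ 0.105
P(T3 | narrowband) = 0.058/0.08572 ≈ 0.677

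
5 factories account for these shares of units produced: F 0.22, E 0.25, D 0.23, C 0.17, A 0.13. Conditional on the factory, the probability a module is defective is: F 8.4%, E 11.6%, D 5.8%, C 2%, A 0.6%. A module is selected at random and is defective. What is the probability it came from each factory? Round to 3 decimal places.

Compute prior × likelihood for every hypothesis:
  F: 0.22 × 0.084 = 0.01848
  E: 0.25 × 0.116 = 0.029
  D: 0.23 × 0.058 = 0.01334
  C: 0.17 × 0.02 = 0.0034
  A: 0.13 × 0.006 = 0.00078
Total = 0.065.
P(F | defective) = 0.01848/0.065 ≈ 0.284
P(E | defective) = 0.029/0.065 ≈ 0.446
P(D | defective) = 0.01334/0.065 ≈ 0.205
P(C | defective) = 0.0034/0.065 ≈ 0.052
P(A | defective) = 0.00078/0.065 ≈ 0.012
(Check: 0.284+0.446+0.205+0.052+0.012 = 0.999.)

F 0.284, E 0.446, D 0.205, C 0.052, A 0.012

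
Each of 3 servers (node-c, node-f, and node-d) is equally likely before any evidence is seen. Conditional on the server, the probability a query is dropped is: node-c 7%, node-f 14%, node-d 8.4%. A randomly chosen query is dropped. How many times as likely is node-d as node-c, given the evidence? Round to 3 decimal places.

Since the prior is uniform, the posterior is proportional to the likelihood:
  node-c: 0.07
  node-f: 0.14
  node-d: 0.084
Total = 0.294.
The ratio is 0.084 / 0.07 (the normalizer cancels) = 1.200.

1.200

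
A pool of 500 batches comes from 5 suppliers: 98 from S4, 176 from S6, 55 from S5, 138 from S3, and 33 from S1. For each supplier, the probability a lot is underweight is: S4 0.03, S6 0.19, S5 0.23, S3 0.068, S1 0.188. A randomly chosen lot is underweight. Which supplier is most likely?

By Bayes' rule, posterior ∝ prior × likelihood:
  S4: 0.196 × 0.03 = 0.00588
  S6: 0.352 × 0.19 = 0.06688
  S5: 0.11 × 0.23 = 0.0253
  S3: 0.276 × 0.068 = 0.018768
  S1: 0.066 × 0.188 = 0.012408
Total = 0.129236.
Largest term belongs to S6, so S6 is most probable.

S6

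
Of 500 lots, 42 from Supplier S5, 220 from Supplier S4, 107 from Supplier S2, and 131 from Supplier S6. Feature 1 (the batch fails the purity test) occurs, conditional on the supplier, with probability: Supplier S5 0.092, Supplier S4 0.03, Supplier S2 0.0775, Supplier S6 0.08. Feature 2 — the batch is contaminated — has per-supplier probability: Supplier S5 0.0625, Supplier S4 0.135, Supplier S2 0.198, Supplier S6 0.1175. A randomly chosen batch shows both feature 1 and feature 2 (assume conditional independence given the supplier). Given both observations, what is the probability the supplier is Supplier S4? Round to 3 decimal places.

Compute prior × likelihood for every hypothesis:
  Supplier S5: 0.084 × 0.092 × 0.0625 = 0.000483
  Supplier S4: 0.44 × 0.03 × 0.135 = 0.001782
  Supplier S2: 0.214 × 0.0775 × 0.198 = 0.00328383
  Supplier S6: 0.262 × 0.08 × 0.1175 = 0.0024628
Total = 0.00801163.
P(Supplier S4 | evidence) = 0.001782 / 0.00801163 ≈ 0.222.

0.222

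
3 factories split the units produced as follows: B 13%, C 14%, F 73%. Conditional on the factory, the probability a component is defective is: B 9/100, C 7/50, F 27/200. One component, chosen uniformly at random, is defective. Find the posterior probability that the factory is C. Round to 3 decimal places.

0.151

Prior × likelihood for each hypothesis:
  B: 0.13 × 0.09 = 0.0117
  C: 0.14 × 0.14 = 0.0196
  F: 0.73 × 0.135 = 0.09855
Sum = 0.12985.
P(C | evidence) = 0.0196 / 0.12985 ≈ 0.151.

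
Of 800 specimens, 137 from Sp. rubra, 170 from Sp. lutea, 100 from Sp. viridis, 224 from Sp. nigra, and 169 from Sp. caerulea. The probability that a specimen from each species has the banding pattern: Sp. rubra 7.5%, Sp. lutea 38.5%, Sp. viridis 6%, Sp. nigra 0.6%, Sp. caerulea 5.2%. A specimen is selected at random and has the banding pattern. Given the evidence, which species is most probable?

Sp. lutea

By Bayes' rule, posterior ∝ prior × likelihood:
  Sp. rubra: 0.17125 × 0.075 = 0.01284375
  Sp. lutea: 0.2125 × 0.385 = 0.0818125
  Sp. viridis: 0.125 × 0.06 = 0.0075
  Sp. nigra: 0.28 × 0.006 = 0.00168
  Sp. caerulea: 0.21125 × 0.052 = 0.010985
Total = 0.11482125.
Largest term belongs to Sp. lutea, so Sp. lutea is most probable.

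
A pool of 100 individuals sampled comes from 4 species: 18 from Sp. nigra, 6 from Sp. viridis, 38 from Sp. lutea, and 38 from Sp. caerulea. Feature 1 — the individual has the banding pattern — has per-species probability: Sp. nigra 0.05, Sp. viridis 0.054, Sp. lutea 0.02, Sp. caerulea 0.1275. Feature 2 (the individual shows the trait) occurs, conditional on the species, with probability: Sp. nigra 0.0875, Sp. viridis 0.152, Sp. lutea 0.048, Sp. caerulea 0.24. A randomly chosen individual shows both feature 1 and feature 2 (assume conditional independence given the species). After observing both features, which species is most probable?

Unnormalized posteriors (prior × likelihood):
  Sp. nigra: 0.18 × 0.05 × 0.0875 = 0.0007875
  Sp. viridis: 0.06 × 0.054 × 0.152 = 0.00049248
  Sp. lutea: 0.38 × 0.02 × 0.048 = 0.0003648
  Sp. caerulea: 0.38 × 0.1275 × 0.24 = 0.011628
Total = 0.01327278.
Largest term belongs to Sp. caerulea, so Sp. caerulea is most probable.

Sp. caerulea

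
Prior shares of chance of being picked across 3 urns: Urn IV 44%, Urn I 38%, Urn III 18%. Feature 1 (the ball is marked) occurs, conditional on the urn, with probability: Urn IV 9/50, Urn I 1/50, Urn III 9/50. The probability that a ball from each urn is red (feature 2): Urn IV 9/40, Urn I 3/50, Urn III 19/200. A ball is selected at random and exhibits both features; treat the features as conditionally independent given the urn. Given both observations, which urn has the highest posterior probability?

By Bayes' rule, posterior ∝ prior × likelihood:
  Urn IV: 0.44 × 0.18 × 0.225 = 0.01782
  Urn I: 0.38 × 0.02 × 0.06 = 0.000456
  Urn III: 0.18 × 0.18 × 0.095 = 0.003078
Sum = 0.021354.
Largest term belongs to Urn IV, so Urn IV is most probable.

Urn IV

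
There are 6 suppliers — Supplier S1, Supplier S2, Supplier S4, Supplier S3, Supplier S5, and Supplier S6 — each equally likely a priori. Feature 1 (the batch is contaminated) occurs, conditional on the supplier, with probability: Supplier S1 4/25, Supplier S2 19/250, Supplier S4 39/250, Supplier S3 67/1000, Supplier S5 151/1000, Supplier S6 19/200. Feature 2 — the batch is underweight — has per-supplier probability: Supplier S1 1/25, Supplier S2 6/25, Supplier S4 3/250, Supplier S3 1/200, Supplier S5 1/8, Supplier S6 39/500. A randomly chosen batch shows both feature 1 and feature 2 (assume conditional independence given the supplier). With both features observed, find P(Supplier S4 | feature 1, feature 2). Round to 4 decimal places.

With a uniform prior (1/6 each), posterior ∝ likelihood:
  Supplier S1: 0.16 × 0.04 = 0.0064
  Supplier S2: 0.076 × 0.24 = 0.01824
  Supplier S4: 0.156 × 0.012 = 0.001872
  Supplier S3: 0.067 × 0.005 = 0.000335
  Supplier S5: 0.151 × 0.125 = 0.018875
  Supplier S6: 0.095 × 0.078 = 0.00741
Total = 0.053132.
P(Supplier S4 | evidence) = 0.001872 / 0.053132 ≈ 0.0352.

0.0352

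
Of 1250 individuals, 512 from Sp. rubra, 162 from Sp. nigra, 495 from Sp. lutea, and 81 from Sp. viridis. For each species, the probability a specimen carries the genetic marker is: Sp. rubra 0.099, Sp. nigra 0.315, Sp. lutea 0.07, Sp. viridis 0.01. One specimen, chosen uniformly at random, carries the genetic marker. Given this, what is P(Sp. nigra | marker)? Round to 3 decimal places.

Compute prior × likelihood for every hypothesis:
  Sp. rubra: 0.4096 × 0.099 = 0.0405504
  Sp. nigra: 0.1296 × 0.315 = 0.040824
  Sp. lutea: 0.396 × 0.07 = 0.02772
  Sp. viridis: 0.0648 × 0.01 = 0.000648
Normalizing constant = 0.1097424.
P(Sp. nigra | evidence) = 0.040824 / 0.1097424 ≈ 0.372.

0.372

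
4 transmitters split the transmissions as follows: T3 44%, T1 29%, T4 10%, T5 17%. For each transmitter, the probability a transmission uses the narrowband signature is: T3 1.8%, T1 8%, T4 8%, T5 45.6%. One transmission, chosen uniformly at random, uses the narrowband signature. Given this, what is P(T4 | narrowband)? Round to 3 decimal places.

Compute prior × likelihood for every hypothesis:
  T3: 0.44 × 0.018 = 0.00792
  T1: 0.29 × 0.08 = 0.0232
  T4: 0.1 × 0.08 = 0.008
  T5: 0.17 × 0.456 = 0.07752
Total = 0.11664.
P(T4 | evidence) = 0.008 / 0.11664 ≈ 0.069.

0.069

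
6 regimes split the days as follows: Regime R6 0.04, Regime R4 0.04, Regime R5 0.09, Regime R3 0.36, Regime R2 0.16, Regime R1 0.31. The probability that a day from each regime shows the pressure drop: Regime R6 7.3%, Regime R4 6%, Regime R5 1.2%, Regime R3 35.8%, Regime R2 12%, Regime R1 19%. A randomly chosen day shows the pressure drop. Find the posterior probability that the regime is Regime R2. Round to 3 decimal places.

0.090

By Bayes' rule, posterior ∝ prior × likelihood:
  Regime R6: 0.04 × 0.073 = 0.00292
  Regime R4: 0.04 × 0.06 = 0.0024
  Regime R5: 0.09 × 0.012 = 0.00108
  Regime R3: 0.36 × 0.358 = 0.12888
  Regime R2: 0.16 × 0.12 = 0.0192
  Regime R1: 0.31 × 0.19 = 0.0589
Normalizing constant = 0.21338.
P(Regime R2 | evidence) = 0.0192 / 0.21338 ≈ 0.090.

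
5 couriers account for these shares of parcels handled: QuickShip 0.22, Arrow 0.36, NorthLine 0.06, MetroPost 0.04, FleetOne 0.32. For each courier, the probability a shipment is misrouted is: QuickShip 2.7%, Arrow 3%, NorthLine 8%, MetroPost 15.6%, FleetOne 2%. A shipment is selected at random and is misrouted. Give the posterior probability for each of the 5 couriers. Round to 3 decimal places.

Compute prior × likelihood for every hypothesis:
  QuickShip: 0.22 × 0.027 = 0.00594
  Arrow: 0.36 × 0.03 = 0.0108
  NorthLine: 0.06 × 0.08 = 0.0048
  MetroPost: 0.04 × 0.156 = 0.00624
  FleetOne: 0.32 × 0.02 = 0.0064
Sum = 0.03418.
P(QuickShip | misrouted) = 0.00594/0.03418 ≈ 0.174
P(Arrow | misrouted) = 0.0108/0.03418 ≈ 0.316
P(NorthLine | misrouted) = 0.0048/0.03418 ≈ 0.140
P(MetroPost | misrouted) = 0.00624/0.03418 ≈ 0.183
P(FleetOne | misrouted) = 0.0064/0.03418 ≈ 0.187

QuickShip 0.174, Arrow 0.316, NorthLine 0.140, MetroPost 0.183, FleetOne 0.187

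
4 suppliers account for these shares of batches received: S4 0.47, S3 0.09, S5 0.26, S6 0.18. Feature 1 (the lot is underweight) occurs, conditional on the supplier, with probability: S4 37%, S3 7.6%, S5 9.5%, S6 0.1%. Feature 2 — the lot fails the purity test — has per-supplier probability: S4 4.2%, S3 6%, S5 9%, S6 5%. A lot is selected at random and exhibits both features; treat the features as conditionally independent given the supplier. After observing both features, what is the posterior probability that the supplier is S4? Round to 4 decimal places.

By Bayes' rule, posterior ∝ prior × likelihood:
  S4: 0.47 × 0.37 × 0.042 = 0.0073038
  S3: 0.09 × 0.076 × 0.06 = 0.0004104
  S5: 0.26 × 0.095 × 0.09 = 0.002223
  S6: 0.18 × 0.001 × 0.05 = 0.000009
Sum = 0.0099462.
P(S4 | evidence) = 0.0073038 / 0.0099462 ≈ 0.7343.

0.7343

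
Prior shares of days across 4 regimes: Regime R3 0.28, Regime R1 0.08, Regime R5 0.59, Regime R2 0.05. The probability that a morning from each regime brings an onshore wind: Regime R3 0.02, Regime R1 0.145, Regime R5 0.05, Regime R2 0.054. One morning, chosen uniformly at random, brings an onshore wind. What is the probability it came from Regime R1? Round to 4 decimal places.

Compute prior × likelihood for every hypothesis:
  Regime R3: 0.28 × 0.02 = 0.0056
  Regime R1: 0.08 × 0.145 = 0.0116
  Regime R5: 0.59 × 0.05 = 0.0295
  Regime R2: 0.05 × 0.054 = 0.0027
Sum = 0.0494.
P(Regime R1 | evidence) = 0.0116 / 0.0494 ≈ 0.2348.

0.2348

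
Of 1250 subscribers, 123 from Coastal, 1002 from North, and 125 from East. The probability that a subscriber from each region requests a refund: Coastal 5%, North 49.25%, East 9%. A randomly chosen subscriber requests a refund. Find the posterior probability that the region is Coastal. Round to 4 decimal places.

0.0120

By Bayes' rule, posterior ∝ prior × likelihood:
  Coastal: 0.0984 × 0.05 = 0.00492
  North: 0.8016 × 0.4925 = 0.394788
  East: 0.1 × 0.09 = 0.009
Total = 0.408708.
P(Coastal | evidence) = 0.00492 / 0.408708 ≈ 0.0120.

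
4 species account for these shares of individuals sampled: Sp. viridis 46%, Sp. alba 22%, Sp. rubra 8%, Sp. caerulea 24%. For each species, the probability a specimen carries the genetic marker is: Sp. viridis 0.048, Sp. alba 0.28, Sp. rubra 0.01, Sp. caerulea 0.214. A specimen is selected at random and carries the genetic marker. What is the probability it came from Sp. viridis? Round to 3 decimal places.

By Bayes' rule, posterior ∝ prior × likelihood:
  Sp. viridis: 0.46 × 0.048 = 0.02208
  Sp. alba: 0.22 × 0.28 = 0.0616
  Sp. rubra: 0.08 × 0.01 = 0.0008
  Sp. caerulea: 0.24 × 0.214 = 0.05136
Normalizing constant = 0.13584.
P(Sp. viridis | evidence) = 0.02208 / 0.13584 ≈ 0.163.

0.163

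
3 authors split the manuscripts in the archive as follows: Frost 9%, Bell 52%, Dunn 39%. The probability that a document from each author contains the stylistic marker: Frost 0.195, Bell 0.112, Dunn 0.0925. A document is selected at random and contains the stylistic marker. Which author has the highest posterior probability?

Bell

Prior × likelihood for each hypothesis:
  Frost: 0.09 × 0.195 = 0.01755
  Bell: 0.52 × 0.112 = 0.05824
  Dunn: 0.39 × 0.0925 = 0.036075
Sum = 0.111865.
Largest term belongs to Bell, so Bell is most probable.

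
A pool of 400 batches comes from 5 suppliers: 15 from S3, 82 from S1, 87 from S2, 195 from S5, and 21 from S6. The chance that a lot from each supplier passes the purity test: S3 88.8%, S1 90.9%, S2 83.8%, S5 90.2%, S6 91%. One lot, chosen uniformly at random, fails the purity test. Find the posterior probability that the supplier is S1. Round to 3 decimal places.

Taking complements, P(off-spec | each) = S3 0.112, S1 0.091, S2 0.162, S5 0.098, S6 0.09.
Compute prior × likelihood for every hypothesis:
  S3: 0.0375 × 0.112 = 0.0042
  S1: 0.205 × 0.091 = 0.018655
  S2: 0.2175 × 0.162 = 0.035235
  S5: 0.4875 × 0.098 = 0.047775
  S6: 0.0525 × 0.09 = 0.004725
Total = 0.11059.
P(S1 | evidence) = 0.018655 / 0.11059 ≈ 0.169.

0.169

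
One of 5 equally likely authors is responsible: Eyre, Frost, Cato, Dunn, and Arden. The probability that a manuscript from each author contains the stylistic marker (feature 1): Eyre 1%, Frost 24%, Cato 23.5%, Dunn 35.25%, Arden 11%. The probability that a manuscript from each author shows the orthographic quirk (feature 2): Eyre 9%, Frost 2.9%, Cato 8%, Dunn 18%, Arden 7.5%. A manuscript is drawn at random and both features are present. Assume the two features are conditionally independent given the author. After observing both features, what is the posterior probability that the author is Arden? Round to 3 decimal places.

With a uniform prior (1/5 each), posterior ∝ likelihood:
  Eyre: 0.01 × 0.09 = 0.0009
  Frost: 0.24 × 0.029 = 0.00696
  Cato: 0.235 × 0.08 = 0.0188
  Dunn: 0.3525 × 0.18 = 0.06345
  Arden: 0.11 × 0.075 = 0.00825
Sum = 0.09836.
P(Arden | evidence) = 0.00825 / 0.09836 ≈ 0.084.

0.084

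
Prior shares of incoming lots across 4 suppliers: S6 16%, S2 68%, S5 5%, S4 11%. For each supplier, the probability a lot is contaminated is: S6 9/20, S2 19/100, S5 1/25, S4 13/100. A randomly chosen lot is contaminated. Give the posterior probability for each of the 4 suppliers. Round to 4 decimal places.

By Bayes' rule, posterior ∝ prior × likelihood:
  S6: 0.16 × 0.45 = 0.072
  S2: 0.68 × 0.19 = 0.1292
  S5: 0.05 × 0.04 = 0.002
  S4: 0.11 × 0.13 = 0.0143
Normalizing constant = 0.2175.
P(S6 | contaminated) = 0.072/0.2175 ≈ 0.3310
P(S2 | contaminated) = 0.1292/0.2175 ≈ 0.5940
P(S5 | contaminated) = 0.002/0.2175 ≈ 0.0092
P(S4 | contaminated) = 0.0143/0.2175 ≈ 0.0657

S6 0.3310, S2 0.5940, S5 0.0092, S4 0.0657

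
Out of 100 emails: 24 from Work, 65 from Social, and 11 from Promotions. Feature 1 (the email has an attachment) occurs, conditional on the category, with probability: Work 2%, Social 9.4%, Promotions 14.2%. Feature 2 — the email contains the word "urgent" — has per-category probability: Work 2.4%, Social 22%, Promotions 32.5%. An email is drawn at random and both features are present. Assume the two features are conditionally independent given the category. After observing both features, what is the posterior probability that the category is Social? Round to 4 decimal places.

0.7214

Compute prior × likelihood for every hypothesis:
  Work: 0.24 × 0.02 × 0.024 = 0.0001152
  Social: 0.65 × 0.094 × 0.22 = 0.013442
  Promotions: 0.11 × 0.142 × 0.325 = 0.0050765
Total = 0.0186337.
P(Social | evidence) = 0.013442 / 0.0186337 ≈ 0.7214.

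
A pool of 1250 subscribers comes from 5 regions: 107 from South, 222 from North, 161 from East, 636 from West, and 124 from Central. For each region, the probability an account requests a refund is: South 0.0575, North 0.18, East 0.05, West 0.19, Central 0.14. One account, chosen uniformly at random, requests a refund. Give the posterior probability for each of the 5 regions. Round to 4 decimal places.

South 0.0320, North 0.2077, East 0.0418, West 0.6282, Central 0.0902

Prior × likelihood for each hypothesis:
  South: 0.0856 × 0.0575 = 0.004922
  North: 0.1776 × 0.18 = 0.031968
  East: 0.1288 × 0.05 = 0.00644
  West: 0.5088 × 0.19 = 0.096672
  Central: 0.0992 × 0.14 = 0.013888
Normalizing constant = 0.15389.
P(South | refund) = 0.004922/0.15389 ≈ 0.0320
P(North | refund) = 0.031968/0.15389 ≈ 0.2077
P(East | refund) = 0.00644/0.15389 ≈ 0.0418
P(West | refund) = 0.096672/0.15389 ≈ 0.6282
P(Central | refund) = 0.013888/0.15389 ≈ 0.0902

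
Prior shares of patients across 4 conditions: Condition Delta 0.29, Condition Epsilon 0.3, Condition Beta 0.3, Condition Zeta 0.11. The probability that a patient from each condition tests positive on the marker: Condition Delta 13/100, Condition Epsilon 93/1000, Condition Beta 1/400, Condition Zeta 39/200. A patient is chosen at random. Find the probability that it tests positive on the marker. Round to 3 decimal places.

0.088

By Bayes' rule, posterior ∝ prior × likelihood:
  Condition Delta: 0.29 × 0.13 = 0.0377
  Condition Epsilon: 0.3 × 0.093 = 0.0279
  Condition Beta: 0.3 × 0.0025 = 0.00075
  Condition Zeta: 0.11 × 0.195 = 0.02145
P(marker-positive) = 0.0377 + 0.0279 + 0.00075 + 0.02145 = 0.0878 → 0.088.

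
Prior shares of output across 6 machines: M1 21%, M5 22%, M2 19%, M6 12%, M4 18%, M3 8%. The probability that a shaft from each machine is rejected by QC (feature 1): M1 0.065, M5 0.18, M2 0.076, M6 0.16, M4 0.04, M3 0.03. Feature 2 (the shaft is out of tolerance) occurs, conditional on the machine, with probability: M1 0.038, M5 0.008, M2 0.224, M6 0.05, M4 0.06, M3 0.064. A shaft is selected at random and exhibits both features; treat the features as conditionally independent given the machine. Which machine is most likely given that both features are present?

By Bayes' rule, posterior ∝ prior × likelihood:
  M1: 0.21 × 0.065 × 0.038 = 0.0005187
  M5: 0.22 × 0.18 × 0.008 = 0.0003168
  M2: 0.19 × 0.076 × 0.224 = 0.00323456
  M6: 0.12 × 0.16 × 0.05 = 0.00096
  M4: 0.18 × 0.04 × 0.06 = 0.000432
  M3: 0.08 × 0.03 × 0.064 = 0.0001536
Sum = 0.00561566.
Largest term belongs to M2, so M2 is most probable.

M2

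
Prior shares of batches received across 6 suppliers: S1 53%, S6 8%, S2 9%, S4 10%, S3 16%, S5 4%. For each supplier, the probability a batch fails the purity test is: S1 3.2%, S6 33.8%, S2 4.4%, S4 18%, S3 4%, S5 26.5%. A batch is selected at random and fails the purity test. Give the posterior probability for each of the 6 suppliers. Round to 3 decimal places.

S1 0.204, S6 0.326, S2 0.048, S4 0.217, S3 0.077, S5 0.128

Prior × likelihood for each hypothesis:
  S1: 0.53 × 0.032 = 0.01696
  S6: 0.08 × 0.338 = 0.02704
  S2: 0.09 × 0.044 = 0.00396
  S4: 0.1 × 0.18 = 0.018
  S3: 0.16 × 0.04 = 0.0064
  S5: 0.04 × 0.265 = 0.0106
Total = 0.08296.
P(S1 | off-spec) = 0.01696/0.08296 ≈ 0.204
P(S6 | off-spec) = 0.02704/0.08296 ≈ 0.326
P(S2 | off-spec) = 0.00396/0.08296 ≈ 0.048
P(S4 | off-spec) = 0.018/0.08296 ≈ 0.217
P(S3 | off-spec) = 0.0064/0.08296 ≈ 0.077
P(S5 | off-spec) = 0.0106/0.08296 ≈ 0.128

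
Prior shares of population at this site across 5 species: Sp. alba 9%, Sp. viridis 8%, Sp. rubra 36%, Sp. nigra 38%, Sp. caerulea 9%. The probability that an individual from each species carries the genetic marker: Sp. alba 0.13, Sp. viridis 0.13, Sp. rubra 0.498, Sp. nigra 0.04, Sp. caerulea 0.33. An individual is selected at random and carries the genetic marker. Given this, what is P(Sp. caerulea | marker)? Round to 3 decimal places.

Unnormalized posteriors (prior × likelihood):
  Sp. alba: 0.09 × 0.13 = 0.0117
  Sp. viridis: 0.08 × 0.13 = 0.0104
  Sp. rubra: 0.36 × 0.498 = 0.17928
  Sp. nigra: 0.38 × 0.04 = 0.0152
  Sp. caerulea: 0.09 × 0.33 = 0.0297
Total = 0.24628.
P(Sp. caerulea | evidence) = 0.0297 / 0.24628 ≈ 0.121.

0.121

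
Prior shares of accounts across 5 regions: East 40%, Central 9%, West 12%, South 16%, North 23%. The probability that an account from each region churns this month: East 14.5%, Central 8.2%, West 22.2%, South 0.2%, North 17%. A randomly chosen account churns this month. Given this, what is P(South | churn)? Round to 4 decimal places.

Unnormalized posteriors (prior × likelihood):
  East: 0.4 × 0.145 = 0.058
  Central: 0.09 × 0.082 = 0.00738
  West: 0.12 × 0.222 = 0.02664
  South: 0.16 × 0.002 = 0.00032
  North: 0.23 × 0.17 = 0.0391
Sum = 0.13144.
P(South | evidence) = 0.00032 / 0.13144 ≈ 0.0024.

0.0024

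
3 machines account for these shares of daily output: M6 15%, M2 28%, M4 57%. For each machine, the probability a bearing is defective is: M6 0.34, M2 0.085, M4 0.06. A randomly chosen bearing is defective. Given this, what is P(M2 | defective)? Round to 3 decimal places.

Prior × likelihood for each hypothesis:
  M6: 0.15 × 0.34 = 0.051
  M2: 0.28 × 0.085 = 0.0238
  M4: 0.57 × 0.06 = 0.0342
Sum = 0.109.
P(M2 | evidence) = 0.0238 / 0.109 ≈ 0.218.

0.218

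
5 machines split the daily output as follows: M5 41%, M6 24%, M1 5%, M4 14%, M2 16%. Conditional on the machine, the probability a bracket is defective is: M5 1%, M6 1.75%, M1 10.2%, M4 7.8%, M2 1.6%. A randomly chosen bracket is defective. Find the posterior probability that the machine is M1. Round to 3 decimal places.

Prior × likelihood for each hypothesis:
  M5: 0.41 × 0.01 = 0.0041
  M6: 0.24 × 0.0175 = 0.0042
  M1: 0.05 × 0.102 = 0.0051
  M4: 0.14 × 0.078 = 0.01092
  M2: 0.16 × 0.016 = 0.00256
Normalizing constant = 0.02688.
P(M1 | evidence) = 0.0051 / 0.02688 ≈ 0.190.

0.190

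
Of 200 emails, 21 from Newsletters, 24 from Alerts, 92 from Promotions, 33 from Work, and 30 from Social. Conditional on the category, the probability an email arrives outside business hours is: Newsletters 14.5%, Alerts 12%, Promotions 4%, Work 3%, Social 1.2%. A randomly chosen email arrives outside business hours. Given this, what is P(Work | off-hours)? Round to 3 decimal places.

Unnormalized posteriors (prior × likelihood):
  Newsletters: 0.105 × 0.145 = 0.015225
  Alerts: 0.12 × 0.12 = 0.0144
  Promotions: 0.46 × 0.04 = 0.0184
  Work: 0.165 × 0.03 = 0.00495
  Social: 0.15 × 0.012 = 0.0018
Normalizing constant = 0.054775.
P(Work | evidence) = 0.00495 / 0.054775 ≈ 0.090.

0.090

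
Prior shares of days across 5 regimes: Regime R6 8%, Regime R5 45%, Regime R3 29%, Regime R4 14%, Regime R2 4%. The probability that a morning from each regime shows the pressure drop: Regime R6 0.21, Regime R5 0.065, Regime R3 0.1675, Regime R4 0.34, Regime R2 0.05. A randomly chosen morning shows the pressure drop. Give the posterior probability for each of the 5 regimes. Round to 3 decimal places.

Regime R6 0.116, Regime R5 0.203, Regime R3 0.337, Regime R4 0.330, Regime R2 0.014

Compute prior × likelihood for every hypothesis:
  Regime R6: 0.08 × 0.21 = 0.0168
  Regime R5: 0.45 × 0.065 = 0.02925
  Regime R3: 0.29 × 0.1675 = 0.048575
  Regime R4: 0.14 × 0.34 = 0.0476
  Regime R2: 0.04 × 0.05 = 0.002
Total = 0.144225.
P(Regime R6 | drop) = 0.0168/0.144225 ≈ 0.116
P(Regime R5 | drop) = 0.02925/0.144225 ≈ 0.203
P(Regime R3 | drop) = 0.048575/0.144225 ≈ 0.337
P(Regime R4 | drop) = 0.0476/0.144225 ≈ 0.330
P(Regime R2 | drop) = 0.002/0.144225 ≈ 0.014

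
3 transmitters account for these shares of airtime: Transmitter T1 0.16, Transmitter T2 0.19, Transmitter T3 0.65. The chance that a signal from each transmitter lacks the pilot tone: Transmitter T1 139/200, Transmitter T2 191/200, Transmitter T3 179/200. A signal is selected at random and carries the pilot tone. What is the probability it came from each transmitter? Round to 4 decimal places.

Taking complements, P(pilot | each) = Transmitter T1 0.305, Transmitter T2 0.045, Transmitter T3 0.105.
Prior × likelihood for each hypothesis:
  Transmitter T1: 0.16 × 0.305 = 0.0488
  Transmitter T2: 0.19 × 0.045 = 0.00855
  Transmitter T3: 0.65 × 0.105 = 0.06825
Normalizing constant = 0.1256.
P(Transmitter T1 | pilot) = 0.0488/0.1256 ≈ 0.3885
P(Transmitter T2 | pilot) = 0.00855/0.1256 ≈ 0.0681
P(Transmitter T3 | pilot) = 0.06825/0.1256 ≈ 0.5434

Transmitter T1 0.3885, Transmitter T2 0.0681, Transmitter T3 0.5434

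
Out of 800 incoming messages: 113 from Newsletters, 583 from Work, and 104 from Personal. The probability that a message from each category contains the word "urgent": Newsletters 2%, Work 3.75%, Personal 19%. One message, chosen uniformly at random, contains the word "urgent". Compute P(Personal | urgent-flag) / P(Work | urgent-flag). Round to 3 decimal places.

0.904

By Bayes' rule, posterior ∝ prior × likelihood:
  Newsletters: 0.14125 × 0.02 = 0.002825
  Work: 0.72875 × 0.0375 = 0.027328125
  Personal: 0.13 × 0.19 = 0.0247
Sum = 0.054853125.
The ratio is 0.0247 / 0.027328125 (the normalizer cancels) = 0.904.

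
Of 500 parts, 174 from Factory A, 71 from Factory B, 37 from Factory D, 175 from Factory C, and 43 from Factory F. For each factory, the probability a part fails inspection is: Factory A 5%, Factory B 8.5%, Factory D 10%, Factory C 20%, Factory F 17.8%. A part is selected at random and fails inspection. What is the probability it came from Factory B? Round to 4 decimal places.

0.0988

Unnormalized posteriors (prior × likelihood):
  Factory A: 0.348 × 0.05 = 0.0174
  Factory B: 0.142 × 0.085 = 0.01207
  Factory D: 0.074 × 0.1 = 0.0074
  Factory C: 0.35 × 0.2 = 0.07
  Factory F: 0.086 × 0.178 = 0.015308
Sum = 0.122178.
P(Factory B | evidence) = 0.01207 / 0.122178 ≈ 0.0988.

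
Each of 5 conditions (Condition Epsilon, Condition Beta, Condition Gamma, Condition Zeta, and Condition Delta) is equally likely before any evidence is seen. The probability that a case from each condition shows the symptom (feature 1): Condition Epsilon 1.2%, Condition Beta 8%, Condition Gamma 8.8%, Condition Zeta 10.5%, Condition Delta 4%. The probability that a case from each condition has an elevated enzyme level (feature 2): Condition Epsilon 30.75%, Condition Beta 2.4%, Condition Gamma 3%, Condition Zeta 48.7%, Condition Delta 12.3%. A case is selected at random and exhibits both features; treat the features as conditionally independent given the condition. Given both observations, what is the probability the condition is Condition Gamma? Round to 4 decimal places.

0.0411

With a uniform prior (1/5 each), posterior ∝ likelihood:
  Condition Epsilon: 0.012 × 0.3075 = 0.00369
  Condition Beta: 0.08 × 0.024 = 0.00192
  Condition Gamma: 0.088 × 0.03 = 0.00264
  Condition Zeta: 0.105 × 0.487 = 0.051135
  Condition Delta: 0.04 × 0.123 = 0.00492
Normalizing constant = 0.064305.
P(Condition Gamma | evidence) = 0.00264 / 0.064305 ≈ 0.0411.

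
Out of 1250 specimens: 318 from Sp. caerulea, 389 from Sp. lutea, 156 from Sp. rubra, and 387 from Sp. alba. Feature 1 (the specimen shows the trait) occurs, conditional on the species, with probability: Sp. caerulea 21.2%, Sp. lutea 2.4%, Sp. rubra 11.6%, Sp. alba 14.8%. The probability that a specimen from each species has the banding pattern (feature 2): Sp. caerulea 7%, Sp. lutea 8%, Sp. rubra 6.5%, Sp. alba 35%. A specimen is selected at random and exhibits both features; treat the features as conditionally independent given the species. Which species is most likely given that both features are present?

Unnormalized posteriors (prior × likelihood):
  Sp. caerulea: 0.2544 × 0.212 × 0.07 = 0.003775296
  Sp. lutea: 0.3112 × 0.024 × 0.08 = 0.000597504
  Sp. rubra: 0.1248 × 0.116 × 0.065 = 0.000940992
  Sp. alba: 0.3096 × 0.148 × 0.35 = 0.01603728
Total = 0.021351072.
Largest term belongs to Sp. alba, so Sp. alba is most probable.

Sp. alba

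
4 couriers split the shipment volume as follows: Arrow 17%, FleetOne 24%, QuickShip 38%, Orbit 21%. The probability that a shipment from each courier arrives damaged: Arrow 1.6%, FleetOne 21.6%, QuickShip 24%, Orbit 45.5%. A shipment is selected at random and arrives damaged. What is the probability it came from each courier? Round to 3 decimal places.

Prior × likelihood for each hypothesis:
  Arrow: 0.17 × 0.016 = 0.00272
  FleetOne: 0.24 × 0.216 = 0.05184
  QuickShip: 0.38 × 0.24 = 0.0912
  Orbit: 0.21 × 0.455 = 0.09555
Normalizing constant = 0.24131.
P(Arrow | damaged) = 0.00272/0.24131 ≈ 0.011
P(FleetOne | damaged) = 0.05184/0.24131 ≈ 0.215
P(QuickShip | damaged) = 0.0912/0.24131 ≈ 0.378
P(Orbit | damaged) = 0.09555/0.24131 ≈ 0.396

Arrow 0.011, FleetOne 0.215, QuickShip 0.378, Orbit 0.396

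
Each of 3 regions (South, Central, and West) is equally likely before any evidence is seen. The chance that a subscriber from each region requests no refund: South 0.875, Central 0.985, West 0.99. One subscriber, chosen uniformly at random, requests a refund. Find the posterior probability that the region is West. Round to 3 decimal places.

Taking complements, P(refund | each) = South 0.125, Central 0.015, West 0.01.
Since the prior is uniform, the posterior is proportional to the likelihood:
  South: 0.125
  Central: 0.015
  West: 0.01
Normalizing constant = 0.15.
P(West | evidence) = 0.01 / 0.15 ≈ 0.067.

0.067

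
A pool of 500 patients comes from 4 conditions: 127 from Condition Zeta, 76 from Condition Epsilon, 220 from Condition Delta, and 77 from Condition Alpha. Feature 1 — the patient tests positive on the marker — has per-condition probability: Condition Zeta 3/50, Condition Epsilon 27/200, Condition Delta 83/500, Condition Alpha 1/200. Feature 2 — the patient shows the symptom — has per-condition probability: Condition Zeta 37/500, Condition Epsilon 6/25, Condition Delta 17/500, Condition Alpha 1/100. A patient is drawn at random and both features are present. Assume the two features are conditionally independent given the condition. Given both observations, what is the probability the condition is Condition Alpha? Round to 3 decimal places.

Prior × likelihood for each hypothesis:
  Condition Zeta: 0.254 × 0.06 × 0.074 = 0.00112776
  Condition Epsilon: 0.152 × 0.135 × 0.24 = 0.0049248
  Condition Delta: 0.44 × 0.166 × 0.034 = 0.00248336
  Condition Alpha: 0.154 × 0.005 × 0.01 = 0.0000077
Total = 0.00854362.
P(Condition Alpha | evidence) = 0.0000077 / 0.00854362 ≈ 0.001.

0.001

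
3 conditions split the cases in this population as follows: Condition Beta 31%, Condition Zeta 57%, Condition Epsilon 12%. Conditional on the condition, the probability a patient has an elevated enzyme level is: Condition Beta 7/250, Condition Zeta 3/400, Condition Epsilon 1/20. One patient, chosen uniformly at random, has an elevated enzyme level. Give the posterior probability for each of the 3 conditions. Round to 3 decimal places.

By Bayes' rule, posterior ∝ prior × likelihood:
  Condition Beta: 0.31 × 0.028 = 0.00868
  Condition Zeta: 0.57 × 0.0075 = 0.004275
  Condition Epsilon: 0.12 × 0.05 = 0.006
Total = 0.018955.
P(Condition Beta | elevated) = 0.00868/0.018955 ≈ 0.458
P(Condition Zeta | elevated) = 0.004275/0.018955 ≈ 0.226
P(Condition Epsilon | elevated) = 0.006/0.018955 ≈ 0.317

Condition Beta 0.458, Condition Zeta 0.226, Condition Epsilon 0.317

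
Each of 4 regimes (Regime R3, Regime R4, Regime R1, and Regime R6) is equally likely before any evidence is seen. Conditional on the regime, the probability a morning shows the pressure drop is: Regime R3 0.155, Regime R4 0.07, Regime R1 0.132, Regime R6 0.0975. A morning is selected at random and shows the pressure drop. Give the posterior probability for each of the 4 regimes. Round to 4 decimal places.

With a uniform prior (1/4 each), posterior ∝ likelihood:
  Regime R3: 0.155
  Regime R4: 0.07
  Regime R1: 0.132
  Regime R6: 0.0975
Normalizing constant = 0.4545.
P(Regime R3 | drop) = 0.155/0.4545 ≈ 0.3410
P(Regime R4 | drop) = 0.07/0.4545 ≈ 0.1540
P(Regime R1 | drop) = 0.132/0.4545 ≈ 0.2904
P(Regime R6 | drop) = 0.0975/0.4545 ≈ 0.2145

Regime R3 0.3410, Regime R4 0.1540, Regime R1 0.2904, Regime R6 0.2145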